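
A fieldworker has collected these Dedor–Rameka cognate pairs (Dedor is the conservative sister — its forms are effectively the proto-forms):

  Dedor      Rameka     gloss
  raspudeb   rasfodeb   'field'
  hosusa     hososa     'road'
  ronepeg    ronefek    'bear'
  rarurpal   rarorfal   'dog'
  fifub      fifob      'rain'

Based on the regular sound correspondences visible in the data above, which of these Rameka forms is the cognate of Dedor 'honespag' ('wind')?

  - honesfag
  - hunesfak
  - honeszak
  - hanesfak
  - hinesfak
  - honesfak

rarurpal ~ rarorfal — Dedor p corresponds to Rameka f after a consonant, before a back vowel.
ronepeg ~ ronefek — Dedor g corresponds to Rameka k word-finally.
Applying these to Dedor 'honespag':
  honespag → honesfag   (p→f after a consonant, before a back vowel)
  honesfag → honesfak   (g→k word-finally)
So the Rameka cognate is 'honesfak'.

honesfak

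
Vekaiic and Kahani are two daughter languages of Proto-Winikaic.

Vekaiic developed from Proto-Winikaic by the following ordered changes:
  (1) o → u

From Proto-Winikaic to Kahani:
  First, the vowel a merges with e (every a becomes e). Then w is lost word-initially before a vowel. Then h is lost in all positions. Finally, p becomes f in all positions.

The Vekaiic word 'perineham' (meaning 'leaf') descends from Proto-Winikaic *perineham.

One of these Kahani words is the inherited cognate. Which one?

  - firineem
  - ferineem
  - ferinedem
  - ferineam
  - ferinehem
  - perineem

ferineem

Kahani: start from *perineham.
  rule 1 (vowel merger): perineham → perinehem
  rule 2: no change — perinehem
  rule 3 (h-loss): perinehem → perineem
  rule 4 (unconditioned shift): perineem → ferineem
  ⇒ Kahani ferineem
The other candidates each miss or misapply at least one Kahani change.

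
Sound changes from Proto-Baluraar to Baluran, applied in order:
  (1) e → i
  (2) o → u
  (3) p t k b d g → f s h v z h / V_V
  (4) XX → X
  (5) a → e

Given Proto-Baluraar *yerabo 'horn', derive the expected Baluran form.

yirevu

Baluran: *yerabo > yirabo > yirabu > yiravu > yirevu  (by vowel merger, vowel merger, intervocalic lenition, vowel merger)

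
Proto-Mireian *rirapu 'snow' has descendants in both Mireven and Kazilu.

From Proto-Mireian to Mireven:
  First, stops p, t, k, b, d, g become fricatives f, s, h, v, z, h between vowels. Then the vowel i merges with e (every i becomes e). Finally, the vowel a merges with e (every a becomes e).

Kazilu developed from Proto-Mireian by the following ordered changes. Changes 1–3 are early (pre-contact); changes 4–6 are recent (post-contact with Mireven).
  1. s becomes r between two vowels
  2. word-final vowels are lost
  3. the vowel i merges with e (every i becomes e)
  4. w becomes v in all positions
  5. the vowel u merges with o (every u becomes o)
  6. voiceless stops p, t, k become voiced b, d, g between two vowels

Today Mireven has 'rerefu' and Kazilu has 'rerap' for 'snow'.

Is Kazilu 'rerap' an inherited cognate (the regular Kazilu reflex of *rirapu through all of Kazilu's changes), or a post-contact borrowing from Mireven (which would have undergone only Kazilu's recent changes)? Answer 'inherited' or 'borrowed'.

If inherited, *rirapu would pass through all of Kazilu's changes:
Kazilu: *rirapu
  rirapu (rule 1 does not apply)
  rirapu → rirap   [apocope]
  rirap → rerap   [vowel merger]
  rerap (rule 4 does not apply)
  rerap (rule 5 does not apply)
  rerap (rule 6 does not apply)
  giving Kazilu rerap.
If borrowed from Mireven 'rerefu' after the early changes, it would undergo only the recent ones:
  rule 4 (unconditioned shift): no change (rerefu)
  rule 5 (vowel merger): rerefu → rerefo
  rule 6 (intervocalic voicing): no change (rerefo)
  ⇒ as a loan: rerefo
Kazilu 'rerap' matches the inherited outcome exactly, so it is an inherited cognate, not a loan.

inherited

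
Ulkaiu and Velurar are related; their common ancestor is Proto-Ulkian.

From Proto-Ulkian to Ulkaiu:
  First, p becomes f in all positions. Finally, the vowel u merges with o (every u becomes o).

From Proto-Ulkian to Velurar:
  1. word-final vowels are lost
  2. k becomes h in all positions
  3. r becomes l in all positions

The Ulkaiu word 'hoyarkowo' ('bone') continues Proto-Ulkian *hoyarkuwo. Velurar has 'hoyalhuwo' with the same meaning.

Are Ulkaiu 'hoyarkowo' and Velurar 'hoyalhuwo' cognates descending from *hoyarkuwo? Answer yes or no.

no

Derive the expected Velurar reflex of *hoyarkuwo:
Velurar: start from *hoyarkuwo.
  rule 1 (apocope): hoyarkuwo → hoyarkuw
  rule 2 (unconditioned shift): hoyarkuw → hoyarhuw
  rule 3 (unconditioned shift): hoyarhuw → hoyalhuw
  ⇒ Velurar hoyalhuw
The regular Velurar reflex would be 'hoyalhuw', but the attested form is 'hoyalhuwo'. The correspondence is irregular, so they are not cognates (the Velurar form has a different source).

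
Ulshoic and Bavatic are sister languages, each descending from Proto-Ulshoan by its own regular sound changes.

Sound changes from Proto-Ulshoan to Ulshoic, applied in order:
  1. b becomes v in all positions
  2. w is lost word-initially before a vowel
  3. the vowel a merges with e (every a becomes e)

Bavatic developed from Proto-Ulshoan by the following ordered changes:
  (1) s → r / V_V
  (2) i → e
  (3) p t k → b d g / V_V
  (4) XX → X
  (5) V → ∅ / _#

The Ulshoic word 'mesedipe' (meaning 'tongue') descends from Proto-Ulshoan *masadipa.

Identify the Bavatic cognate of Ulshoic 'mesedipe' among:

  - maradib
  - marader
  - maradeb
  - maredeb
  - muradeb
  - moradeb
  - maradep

maradeb

Bavatic: *masadipa > maradipa > maradepa > maradeba > maradeb  (by rhotacism, vowel merger, intervocalic voicing, apocope)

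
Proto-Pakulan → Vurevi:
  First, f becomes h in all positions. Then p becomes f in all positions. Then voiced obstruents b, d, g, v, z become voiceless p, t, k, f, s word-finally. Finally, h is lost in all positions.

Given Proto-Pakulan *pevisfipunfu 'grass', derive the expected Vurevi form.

fevisifunu

Vurevi: start from *pevisfipunfu.
  rule 1 (unconditioned shift): pevisfipunfu → pevishipunhu
  rule 2 (unconditioned shift): pevishipunhu → fevishifunhu
  rule 3: no change — fevishifunhu
  rule 4 (h-loss): fevishifunhu → fevisifunu
  ⇒ Vurevi fevisifunu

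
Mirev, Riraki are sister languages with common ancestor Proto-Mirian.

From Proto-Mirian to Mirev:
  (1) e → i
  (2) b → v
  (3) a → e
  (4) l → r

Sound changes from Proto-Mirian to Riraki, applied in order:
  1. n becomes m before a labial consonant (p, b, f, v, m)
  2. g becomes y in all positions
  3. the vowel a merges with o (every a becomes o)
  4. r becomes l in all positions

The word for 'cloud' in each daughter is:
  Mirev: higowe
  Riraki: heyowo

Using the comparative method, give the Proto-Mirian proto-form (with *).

*hegowa

Position 2: Mirev has i, Riraki has e. Riraki preserves e here (none of its changes turn any other segment into e), so the proto-segment is *e.
Position 3: Mirev has g, Riraki has y. Mirev preserves g here (none of its changes turn any other segment into g), so the proto-segment is *g.
Continuing position by position gives *hegowa; check it forward:
Mirev: *hegowa > higowa > higowe  (by vowel merger, vowel merger)
Riraki: *hegowa > heyowa > heyowo  (by unconditioned shift, vowel merger)
No other proto-form is consistent with every reflex, so the reconstruction is *hegowa.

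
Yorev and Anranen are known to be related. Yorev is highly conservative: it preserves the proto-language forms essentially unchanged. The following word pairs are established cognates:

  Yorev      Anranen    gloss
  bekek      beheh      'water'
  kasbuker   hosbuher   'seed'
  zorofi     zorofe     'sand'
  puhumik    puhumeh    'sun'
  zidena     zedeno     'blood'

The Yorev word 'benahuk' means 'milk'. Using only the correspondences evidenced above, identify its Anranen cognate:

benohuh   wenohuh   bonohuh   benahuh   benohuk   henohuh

benohuh

kasbuker ~ hosbuher — Yorev a corresponds to Anranen o after a consonant, before a consonant other than r, m, n, p, b, f, v.
bekek ~ beheh, puhumik ~ puhumeh — Yorev k corresponds to Anranen h word-finally.
Applying these to Yorev 'benahuk':
  benahuk → benohuk   (a→o after a consonant, before a consonant other than r, m, n, p, b, f, v)
  benohuk → benohuh   (k→h word-finally)
So the Anranen cognate is 'benohuh'.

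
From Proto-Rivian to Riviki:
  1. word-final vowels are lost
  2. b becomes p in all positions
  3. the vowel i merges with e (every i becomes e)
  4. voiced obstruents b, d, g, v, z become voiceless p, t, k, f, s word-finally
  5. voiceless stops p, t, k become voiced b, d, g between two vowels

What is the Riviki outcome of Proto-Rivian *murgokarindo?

murgogarent

Riviki: *murgokarindo > murgokarind > murgokarend > murgokarent > murgogarent  (by apocope, vowel merger, final devoicing, intervocalic voicing)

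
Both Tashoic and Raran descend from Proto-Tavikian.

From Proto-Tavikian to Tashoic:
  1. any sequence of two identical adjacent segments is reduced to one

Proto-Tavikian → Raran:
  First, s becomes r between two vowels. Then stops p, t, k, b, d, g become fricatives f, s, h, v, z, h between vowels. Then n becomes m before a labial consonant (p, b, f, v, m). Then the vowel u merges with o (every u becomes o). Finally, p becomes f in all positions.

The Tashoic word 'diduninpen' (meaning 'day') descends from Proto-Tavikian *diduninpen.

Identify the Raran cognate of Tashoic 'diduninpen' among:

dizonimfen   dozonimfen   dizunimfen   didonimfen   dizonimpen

Raran: start from *diduninpen.
  rule 1: no change — diduninpen
  rule 2 (intervocalic lenition): diduninpen → dizuninpen
  rule 3 (nasal place assimilation): dizuninpen → dizunimpen
  rule 4 (vowel merger): dizunimpen → dizonimpen
  rule 5 (unconditioned shift): dizonimpen → dizonimfen
  ⇒ Raran dizonimfen
Among the options, 'dizonimfen' alone shows every Raran change applied in order.

dizonimfen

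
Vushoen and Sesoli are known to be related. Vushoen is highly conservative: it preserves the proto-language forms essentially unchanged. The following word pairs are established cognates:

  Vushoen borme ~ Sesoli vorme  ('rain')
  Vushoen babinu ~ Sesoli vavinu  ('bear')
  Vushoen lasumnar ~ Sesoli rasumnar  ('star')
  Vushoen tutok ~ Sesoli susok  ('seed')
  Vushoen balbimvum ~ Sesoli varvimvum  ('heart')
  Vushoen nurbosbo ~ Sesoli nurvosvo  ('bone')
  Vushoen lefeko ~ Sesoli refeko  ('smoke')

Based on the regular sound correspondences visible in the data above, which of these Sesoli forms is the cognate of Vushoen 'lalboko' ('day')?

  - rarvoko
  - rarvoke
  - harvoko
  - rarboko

rarvoko

lasumnar ~ rasumnar — Vushoen l corresponds to Sesoli r word-initially before a back vowel.
balbimvum ~ varvimvum — Vushoen l corresponds to Sesoli r after a vowel, before a labial obstruent.
nurbosbo ~ nurvosvo — Vushoen b corresponds to Sesoli v after a consonant, before a back vowel.
Applying these to Vushoen 'lalboko':
  lalboko → ralboko   (l→r word-initially before a back vowel)
  ralboko → rarboko   (l→r after a vowel, before a labial obstruent)
  rarboko → rarvoko   (b→v after a consonant, before a back vowel)
So the Sesoli cognate is 'rarvoko'.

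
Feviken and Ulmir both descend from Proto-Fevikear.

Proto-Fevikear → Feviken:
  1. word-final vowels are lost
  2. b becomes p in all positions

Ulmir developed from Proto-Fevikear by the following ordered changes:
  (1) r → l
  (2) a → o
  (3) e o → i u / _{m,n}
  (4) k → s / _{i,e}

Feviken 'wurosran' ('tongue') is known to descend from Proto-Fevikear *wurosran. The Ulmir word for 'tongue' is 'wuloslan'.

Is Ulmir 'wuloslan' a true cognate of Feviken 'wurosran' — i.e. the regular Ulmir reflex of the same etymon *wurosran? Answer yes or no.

no

Derive the expected Ulmir reflex of *wurosran:
Ulmir: *wurosran > wuloslan > wuloslon > wuloslun  (by unconditioned shift, vowel merger, pre-nasal raising)
The regular Ulmir reflex would be 'wuloslun', but the attested form is 'wuloslan'. The correspondence is irregular, so they are not cognates (the Ulmir form has a different source).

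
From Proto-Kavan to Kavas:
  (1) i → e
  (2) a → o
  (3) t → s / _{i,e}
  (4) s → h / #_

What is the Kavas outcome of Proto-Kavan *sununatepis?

hununosepes

Kavas: *sununatepis
  sununatepis → sununatepes   [vowel merger]
  sununatepes → sununotepes   [vowel merger]
  sununotepes → sununosepes   [palatalisation]
  sununosepes → hununosepes   [debuccalisation]
  giving Kavas hununosepes.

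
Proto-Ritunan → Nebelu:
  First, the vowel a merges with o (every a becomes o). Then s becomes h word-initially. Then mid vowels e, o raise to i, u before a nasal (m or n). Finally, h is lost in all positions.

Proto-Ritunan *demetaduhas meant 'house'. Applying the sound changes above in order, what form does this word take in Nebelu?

dimetoduos

Nebelu: *demetaduhas
  demetaduhas → demetoduhos   [vowel merger]
  demetoduhos (rule 2 does not apply)
  demetoduhos → dimetoduhos   [pre-nasal raising]
  dimetoduhos → dimetoduos   [h-loss]
  giving Nebelu dimetoduos.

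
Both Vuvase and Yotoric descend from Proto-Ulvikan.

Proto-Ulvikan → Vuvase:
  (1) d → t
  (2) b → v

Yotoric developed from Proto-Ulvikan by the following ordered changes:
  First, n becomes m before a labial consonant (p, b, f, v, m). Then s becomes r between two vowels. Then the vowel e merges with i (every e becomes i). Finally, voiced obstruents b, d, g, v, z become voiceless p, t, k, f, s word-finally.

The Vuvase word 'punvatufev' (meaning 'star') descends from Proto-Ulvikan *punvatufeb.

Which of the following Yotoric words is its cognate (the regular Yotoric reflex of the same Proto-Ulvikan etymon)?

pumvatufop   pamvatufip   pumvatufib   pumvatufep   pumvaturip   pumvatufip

Yotoric: *punvatufeb
  punvatufeb → pumvatufeb   [nasal place assimilation]
  pumvatufeb (rule 2 does not apply)
  pumvatufeb → pumvatufib   [vowel merger]
  pumvatufib → pumvatufip   [final devoicing]
  giving Yotoric pumvatufip.
Among the options, 'pumvatufip' alone shows every Yotoric change applied in order.

pumvatufip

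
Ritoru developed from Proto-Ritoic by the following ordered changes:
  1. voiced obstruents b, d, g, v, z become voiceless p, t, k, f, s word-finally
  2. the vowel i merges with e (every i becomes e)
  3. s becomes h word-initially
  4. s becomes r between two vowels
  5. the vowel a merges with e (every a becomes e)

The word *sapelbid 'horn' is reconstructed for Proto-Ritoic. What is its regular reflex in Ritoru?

hepelbet

Ritoru: *sapelbid
  sapelbid → sapelbit   [final devoicing]
  sapelbit → sapelbet   [vowel merger]
  sapelbet → hapelbet   [debuccalisation]
  hapelbet (rule 4 does not apply)
  hapelbet → hepelbet   [vowel merger]
  giving Ritoru hepelbet.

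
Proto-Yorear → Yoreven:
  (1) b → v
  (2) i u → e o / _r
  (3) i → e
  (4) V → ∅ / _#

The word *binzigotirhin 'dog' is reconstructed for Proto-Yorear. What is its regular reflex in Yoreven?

venzegoterhen

Yoreven: *binzigotirhin
  binzigotirhin → vinzigotirhin   [unconditioned shift]
  vinzigotirhin → vinzigoterhin   [pre-rhotic lowering]
  vinzigoterhin → venzegoterhen   [vowel merger]
  venzegoterhen (rule 4 does not apply)
  giving Yoreven venzegoterhen.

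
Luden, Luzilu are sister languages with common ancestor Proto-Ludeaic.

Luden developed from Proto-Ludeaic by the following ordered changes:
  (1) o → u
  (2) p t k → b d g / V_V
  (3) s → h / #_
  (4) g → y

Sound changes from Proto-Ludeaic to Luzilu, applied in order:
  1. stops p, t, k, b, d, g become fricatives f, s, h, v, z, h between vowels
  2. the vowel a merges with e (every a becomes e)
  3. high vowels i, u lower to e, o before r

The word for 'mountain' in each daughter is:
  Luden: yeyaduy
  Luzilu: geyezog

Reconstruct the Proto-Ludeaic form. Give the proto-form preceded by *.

*geyadog

Position 7: Luden has y, Luzilu has g. Luzilu preserves g here (none of its changes turn any other segment into g), so the proto-segment is *g.
Position 5: Luden has d, Luzilu has z. Taking the neighbouring segments as reconstructed: Luden d could go back to *t or *d; Luzilu z could go back to *d or *z — the one source consistent with every daughter is *d.
Position 6: Luden has u, Luzilu has o. Taking the neighbouring segments as reconstructed: Luden u could go back to *o or *u; Luzilu o can only go back to *o — the one source consistent with every daughter is *o.
This points to *geyadog. Verify forward in each daughter:
Luden: *geyadog
  geyadog → geyadug   [vowel merger]
  geyadug (rule 2 does not apply)
  geyadug (rule 3 does not apply)
  geyadug → yeyaduy   [unconditioned shift]
  giving Luden yeyaduy.
Luzilu: start from *geyadog.
  rule 1 (intervocalic lenition): geyadog → geyazog
  rule 2 (vowel merger): geyazog → geyezog
  rule 3: no change — geyezog
  ⇒ Luzilu geyezog
Only *geyadog yields all of Luden yeyaduy, Luzilu geyezog.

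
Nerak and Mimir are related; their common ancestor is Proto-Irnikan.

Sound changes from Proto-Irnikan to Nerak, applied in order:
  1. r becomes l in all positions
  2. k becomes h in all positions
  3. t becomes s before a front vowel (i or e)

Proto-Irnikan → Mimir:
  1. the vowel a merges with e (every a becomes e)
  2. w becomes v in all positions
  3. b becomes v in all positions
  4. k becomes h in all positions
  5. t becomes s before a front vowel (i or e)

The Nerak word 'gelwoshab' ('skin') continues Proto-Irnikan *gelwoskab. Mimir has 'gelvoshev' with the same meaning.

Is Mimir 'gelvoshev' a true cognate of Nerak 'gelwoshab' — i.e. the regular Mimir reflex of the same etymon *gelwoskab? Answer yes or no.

yes

Derive the expected Mimir reflex of *gelwoskab:
Mimir: *gelwoskab
  gelwoskab → gelwoskeb   [vowel merger]
  gelwoskeb → gelvoskeb   [unconditioned shift]
  gelvoskeb → gelvoskev   [unconditioned shift]
  gelvoskev → gelvoshev   [unconditioned shift]
  gelvoshev (rule 5 does not apply)
  giving Mimir gelvoshev.
Mimir 'gelvoshev' matches the regular reflex exactly, so the pair is cognate.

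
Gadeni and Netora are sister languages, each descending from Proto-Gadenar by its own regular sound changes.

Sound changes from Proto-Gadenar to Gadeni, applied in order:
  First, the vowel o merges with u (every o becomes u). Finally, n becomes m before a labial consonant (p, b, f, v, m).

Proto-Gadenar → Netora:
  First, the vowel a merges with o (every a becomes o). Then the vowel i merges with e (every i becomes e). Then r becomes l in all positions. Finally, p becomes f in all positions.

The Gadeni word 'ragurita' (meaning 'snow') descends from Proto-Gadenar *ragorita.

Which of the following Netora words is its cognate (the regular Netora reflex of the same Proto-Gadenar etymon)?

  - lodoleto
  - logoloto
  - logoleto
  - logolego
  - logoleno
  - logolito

logoleto

Netora: start from *ragorita.
  rule 1 (vowel merger): ragorita → rogorito
  rule 2 (vowel merger): rogorito → rogoreto
  rule 3 (unconditioned shift): rogoreto → logoleto
  rule 4: no change — logoleto
  ⇒ Netora logoleto
Only 'logoleto' matches the regular Netora development of *ragorita.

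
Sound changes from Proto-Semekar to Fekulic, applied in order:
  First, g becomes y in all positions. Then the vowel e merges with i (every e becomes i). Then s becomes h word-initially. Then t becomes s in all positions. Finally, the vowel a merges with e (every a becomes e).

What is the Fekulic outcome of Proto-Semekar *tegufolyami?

Fekulic: *tegufolyami > teyufolyami > tiyufolyami > siyufolyami > siyufolyemi  (by unconditioned shift, vowel merger, unconditioned shift, vowel merger)

siyufolyemi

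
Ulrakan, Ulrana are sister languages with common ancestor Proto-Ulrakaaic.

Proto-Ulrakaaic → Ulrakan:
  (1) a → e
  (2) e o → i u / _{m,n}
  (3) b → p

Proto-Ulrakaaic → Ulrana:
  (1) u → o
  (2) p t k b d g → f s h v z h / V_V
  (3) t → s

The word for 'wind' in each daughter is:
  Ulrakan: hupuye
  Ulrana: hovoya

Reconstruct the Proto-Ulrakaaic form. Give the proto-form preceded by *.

*hubuya

Position 3: Ulrakan has p, Ulrana has v. Taking the neighbouring segments as reconstructed: Ulrakan p could go back to *p or *b; Ulrana v could go back to *b or *v — the one source consistent with every daughter is *b.
Position 2: Ulrakan has u, Ulrana has o. Taking the neighbouring segments as reconstructed: Ulrakan u can only go back to *u; Ulrana o could go back to *o or *u — the one source consistent with every daughter is *u.
Position 4: Ulrakan has u, Ulrana has o. Taking the neighbouring segments as reconstructed: Ulrakan u can only go back to *u; Ulrana o could go back to *o or *u — the one source consistent with every daughter is *u.
Verify the candidate proto-form against each daughter:
Ulrakan: *hubuya
  hubuya → hubuye   [vowel merger]
  hubuye (rule 2 does not apply)
  hubuye → hupuye   [unconditioned shift]
  giving Ulrakan hupuye.
Ulrana: *hubuya
  hubuya → hoboya   [vowel merger]
  hoboya → hovoya   [intervocalic lenition]
  hovoya (rule 3 does not apply)
  giving Ulrana hovoya.
Only *hubuya yields all of Ulrakan hupuye, Ulrana hovoya.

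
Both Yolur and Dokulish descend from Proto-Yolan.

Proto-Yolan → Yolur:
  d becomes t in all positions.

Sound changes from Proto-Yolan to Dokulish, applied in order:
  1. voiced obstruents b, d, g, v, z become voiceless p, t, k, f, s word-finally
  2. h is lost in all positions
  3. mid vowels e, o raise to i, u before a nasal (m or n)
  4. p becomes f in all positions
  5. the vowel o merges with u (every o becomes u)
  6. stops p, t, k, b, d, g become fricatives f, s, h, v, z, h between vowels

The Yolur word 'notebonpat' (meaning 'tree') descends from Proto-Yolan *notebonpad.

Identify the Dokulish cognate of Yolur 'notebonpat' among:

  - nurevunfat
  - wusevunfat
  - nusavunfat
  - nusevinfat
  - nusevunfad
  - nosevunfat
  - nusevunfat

nusevunfat

Dokulish: start from *notebonpad.
  rule 1 (final devoicing): notebonpad → notebonpat
  rule 2: no change — notebonpat
  rule 3 (pre-nasal raising): notebonpat → notebunpat
  rule 4 (unconditioned shift): notebunpat → notebunfat
  rule 5 (vowel merger): notebunfat → nutebunfat
  rule 6 (intervocalic lenition): nutebunfat → nusevunfat
  ⇒ Dokulish nusevunfat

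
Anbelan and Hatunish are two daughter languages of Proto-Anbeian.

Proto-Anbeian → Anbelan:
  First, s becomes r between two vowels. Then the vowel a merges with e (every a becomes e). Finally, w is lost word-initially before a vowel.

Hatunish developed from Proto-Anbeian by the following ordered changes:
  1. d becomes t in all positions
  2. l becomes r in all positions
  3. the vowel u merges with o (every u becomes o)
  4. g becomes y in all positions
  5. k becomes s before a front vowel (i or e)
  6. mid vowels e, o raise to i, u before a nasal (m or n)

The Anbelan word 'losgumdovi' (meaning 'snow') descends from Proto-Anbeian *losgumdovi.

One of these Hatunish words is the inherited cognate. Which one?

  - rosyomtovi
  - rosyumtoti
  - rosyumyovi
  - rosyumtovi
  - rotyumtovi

Hatunish: *losgumdovi > losgumtovi > rosgumtovi > rosgomtovi > rosyomtovi > rosyumtovi  (by unconditioned shift, unconditioned shift, vowel merger, unconditioned shift, pre-nasal raising)
Among the options, 'rosyumtovi' alone shows every Hatunish change applied in order.

rosyumtovi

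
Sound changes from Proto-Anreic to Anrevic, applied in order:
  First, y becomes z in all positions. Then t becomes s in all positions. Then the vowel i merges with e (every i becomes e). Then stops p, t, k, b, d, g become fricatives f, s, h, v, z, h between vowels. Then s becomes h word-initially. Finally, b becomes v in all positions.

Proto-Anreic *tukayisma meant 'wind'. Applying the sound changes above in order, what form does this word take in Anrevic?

huhazesma

Anrevic: *tukayisma > tukazisma > sukazisma > sukazesma > suhazesma > huhazesma  (by unconditioned shift, unconditioned shift, vowel merger, intervocalic lenition, debuccalisation)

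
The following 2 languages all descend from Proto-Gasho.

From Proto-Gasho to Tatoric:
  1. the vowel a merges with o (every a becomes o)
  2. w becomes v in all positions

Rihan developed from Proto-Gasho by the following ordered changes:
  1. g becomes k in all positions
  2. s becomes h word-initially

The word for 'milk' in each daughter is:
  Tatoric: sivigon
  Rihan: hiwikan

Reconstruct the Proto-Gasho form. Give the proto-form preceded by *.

Position 3: Tatoric has v, Rihan has w. Rihan preserves w here (none of its changes turn any other segment into w), so the proto-segment is *w.
Position 6: Tatoric has o, Rihan has a. Rihan preserves a here (none of its changes turn any other segment into a), so the proto-segment is *a.
Position 5: Tatoric has g, Rihan has k. Tatoric preserves g here (none of its changes turn any other segment into g), so the proto-segment is *g.
Verify the candidate proto-form against each daughter:
Tatoric: *siwigan > siwigon > sivigon  (by vowel merger, unconditioned shift)
Rihan: start from *siwigan.
  rule 1 (unconditioned shift): siwigan → siwikan
  rule 2 (debuccalisation): siwikan → hiwikan
  ⇒ Rihan hiwikan
*siwigan is the unique common source.

*siwigan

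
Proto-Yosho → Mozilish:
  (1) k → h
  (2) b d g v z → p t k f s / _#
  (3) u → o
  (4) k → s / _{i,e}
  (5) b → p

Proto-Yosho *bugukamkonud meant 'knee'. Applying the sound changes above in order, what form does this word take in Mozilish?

Mozilish: *bugukamkonud > buguhamhonud > buguhamhonut > bogohamhonot > pogohamhonot  (by unconditioned shift, final devoicing, vowel merger, unconditioned shift)

pogohamhonot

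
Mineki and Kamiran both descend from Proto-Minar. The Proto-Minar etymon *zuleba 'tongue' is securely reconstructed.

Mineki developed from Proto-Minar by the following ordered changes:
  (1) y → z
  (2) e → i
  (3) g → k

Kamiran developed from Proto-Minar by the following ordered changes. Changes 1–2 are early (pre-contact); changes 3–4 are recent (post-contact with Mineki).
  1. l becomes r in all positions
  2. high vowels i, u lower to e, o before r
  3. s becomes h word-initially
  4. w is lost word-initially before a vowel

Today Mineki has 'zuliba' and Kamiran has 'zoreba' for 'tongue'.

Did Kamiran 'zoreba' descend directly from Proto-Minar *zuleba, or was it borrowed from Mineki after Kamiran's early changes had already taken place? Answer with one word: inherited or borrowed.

If inherited, *zuleba would pass through all of Kamiran's changes:
Kamiran: start from *zuleba.
  rule 1 (unconditioned shift): zuleba → zureba
  rule 2 (pre-rhotic lowering): zureba → zoreba
  rule 3: no change — zoreba
  rule 4: no change — zoreba
  ⇒ Kamiran zoreba
If borrowed from Mineki 'zuliba' after the early changes, it would undergo only the recent ones:
  rule 3 (debuccalisation): no change (zuliba)
  rule 4 (glide loss): no change (zuliba)
  ⇒ as a loan: zuliba
Kamiran 'zoreba' matches the inherited outcome exactly, so it is an inherited cognate, not a loan.

inherited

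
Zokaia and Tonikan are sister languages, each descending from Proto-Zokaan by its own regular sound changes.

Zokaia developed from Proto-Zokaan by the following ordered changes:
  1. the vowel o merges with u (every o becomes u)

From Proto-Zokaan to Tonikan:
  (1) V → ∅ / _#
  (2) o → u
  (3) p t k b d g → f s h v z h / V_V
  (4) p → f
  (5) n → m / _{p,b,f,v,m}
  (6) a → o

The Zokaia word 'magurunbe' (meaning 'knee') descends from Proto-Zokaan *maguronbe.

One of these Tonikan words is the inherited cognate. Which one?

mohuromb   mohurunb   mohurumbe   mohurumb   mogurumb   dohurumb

mohurumb

Tonikan: *maguronbe > maguronb > magurunb > mahurunb > mahurumb > mohurumb  (by apocope, vowel merger, intervocalic lenition, nasal place assimilation, vowel merger)
Among the options, 'mohurumb' alone shows every Tonikan change applied in order.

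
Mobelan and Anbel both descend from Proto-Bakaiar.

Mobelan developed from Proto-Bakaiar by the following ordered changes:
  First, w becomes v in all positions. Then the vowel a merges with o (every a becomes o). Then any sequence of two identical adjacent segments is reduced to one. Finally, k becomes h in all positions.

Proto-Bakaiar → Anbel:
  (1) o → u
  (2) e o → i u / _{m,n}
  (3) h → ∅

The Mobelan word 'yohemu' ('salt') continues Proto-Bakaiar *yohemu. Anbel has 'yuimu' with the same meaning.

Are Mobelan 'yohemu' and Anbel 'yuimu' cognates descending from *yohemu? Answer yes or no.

yes

Derive the expected Anbel reflex of *yohemu:
Anbel: start from *yohemu.
  rule 1 (vowel merger): yohemu → yuhemu
  rule 2 (pre-nasal raising): yuhemu → yuhimu
  rule 3 (h-loss): yuhimu → yuimu
  ⇒ Anbel yuimu
Anbel 'yuimu' matches the regular reflex exactly, so the pair is cognate.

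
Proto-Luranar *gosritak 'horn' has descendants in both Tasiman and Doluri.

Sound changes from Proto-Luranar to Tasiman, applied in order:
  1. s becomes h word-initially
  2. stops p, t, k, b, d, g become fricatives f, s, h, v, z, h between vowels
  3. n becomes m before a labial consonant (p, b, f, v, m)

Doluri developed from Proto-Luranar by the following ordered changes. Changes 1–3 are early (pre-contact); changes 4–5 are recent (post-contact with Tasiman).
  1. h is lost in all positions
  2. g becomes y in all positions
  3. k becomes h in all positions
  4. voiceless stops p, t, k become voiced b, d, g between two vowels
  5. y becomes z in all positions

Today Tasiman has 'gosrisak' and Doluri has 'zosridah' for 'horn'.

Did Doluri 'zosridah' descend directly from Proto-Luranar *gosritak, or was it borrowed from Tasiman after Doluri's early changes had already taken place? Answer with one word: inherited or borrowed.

inherited

If inherited, *gosritak would pass through all of Doluri's changes:
Doluri: *gosritak
  gosritak (rule 1 does not apply)
  gosritak → yosritak   [unconditioned shift]
  yosritak → yosritah   [unconditioned shift]
  yosritah → yosridah   [intervocalic voicing]
  yosridah → zosridah   [unconditioned shift]
  giving Doluri zosridah.
If borrowed from Tasiman 'gosrisak' after the early changes, it would undergo only the recent ones:
  rule 4 (intervocalic voicing): no change (gosrisak)
  rule 5 (unconditioned shift): no change (gosrisak)
  ⇒ as a loan: gosrisak
Doluri 'zosridah' matches the inherited outcome exactly, so it is an inherited cognate, not a loan.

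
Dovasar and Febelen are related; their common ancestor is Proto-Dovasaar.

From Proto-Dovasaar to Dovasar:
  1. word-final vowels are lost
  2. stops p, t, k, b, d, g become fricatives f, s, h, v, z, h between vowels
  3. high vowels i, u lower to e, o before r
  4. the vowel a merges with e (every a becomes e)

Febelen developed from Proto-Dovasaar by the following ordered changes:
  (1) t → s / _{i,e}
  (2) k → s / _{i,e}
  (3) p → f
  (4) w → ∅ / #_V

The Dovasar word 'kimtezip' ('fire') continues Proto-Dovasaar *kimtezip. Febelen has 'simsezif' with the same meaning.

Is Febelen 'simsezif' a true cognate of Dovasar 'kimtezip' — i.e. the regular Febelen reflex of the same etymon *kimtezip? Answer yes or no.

yes

Derive the expected Febelen reflex of *kimtezip:
Febelen: *kimtezip
  kimtezip → kimsezip   [palatalisation]
  kimsezip → simsezip   [palatalisation]
  simsezip → simsezif   [unconditioned shift]
  simsezif (rule 4 does not apply)
  giving Febelen simsezif.
Febelen 'simsezif' matches the regular reflex exactly, so the pair is cognate.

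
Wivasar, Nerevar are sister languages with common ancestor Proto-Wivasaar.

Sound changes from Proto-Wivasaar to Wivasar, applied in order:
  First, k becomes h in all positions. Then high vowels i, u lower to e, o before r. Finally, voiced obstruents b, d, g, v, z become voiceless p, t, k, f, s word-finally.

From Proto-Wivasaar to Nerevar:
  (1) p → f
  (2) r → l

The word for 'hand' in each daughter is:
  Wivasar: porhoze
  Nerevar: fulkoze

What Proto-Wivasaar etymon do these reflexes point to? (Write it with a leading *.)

*purkoze

Position 1: Wivasar has p, Nerevar has f. Taking the neighbouring segments as reconstructed: Wivasar p can only go back to *p; Nerevar f could go back to *p or *f — the one source consistent with every daughter is *p.
Position 3: Wivasar has r, Nerevar has l. Wivasar preserves r here (none of its changes turn any other segment into r), so the proto-segment is *r.
Position 4: Wivasar has h, Nerevar has k. Nerevar preserves k here (none of its changes turn any other segment into k), so the proto-segment is *k.
This points to *purkoze. Verify forward in each daughter:
Wivasar: *purkoze > purhoze > porhoze  (by unconditioned shift, pre-rhotic lowering)
Nerevar: *purkoze
  purkoze → furkoze   [unconditioned shift]
  furkoze → fulkoze   [unconditioned shift]
  giving Nerevar fulkoze.
*purkoze is the unique common source.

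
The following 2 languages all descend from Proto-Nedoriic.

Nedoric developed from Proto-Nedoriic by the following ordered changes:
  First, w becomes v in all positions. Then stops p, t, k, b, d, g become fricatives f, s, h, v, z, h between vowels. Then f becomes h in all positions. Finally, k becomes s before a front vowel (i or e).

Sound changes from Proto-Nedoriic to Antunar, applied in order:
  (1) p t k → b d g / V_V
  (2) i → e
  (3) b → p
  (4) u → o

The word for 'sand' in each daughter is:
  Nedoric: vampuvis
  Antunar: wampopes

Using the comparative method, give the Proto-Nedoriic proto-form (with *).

*wampubis

Position 7: Nedoric has i, Antunar has e. Nedoric preserves i here (none of its changes turn any other segment into i), so the proto-segment is *i.
Position 1: Nedoric has v, Antunar has w. Antunar preserves w here (none of its changes turn any other segment into w), so the proto-segment is *w.
Position 5: Nedoric has u, Antunar has o. Nedoric preserves u here (none of its changes turn any other segment into u), so the proto-segment is *u.
Continuing position by position gives *wampubis; check it forward:
Nedoric: *wampubis > vampubis > vampuvis  (by unconditioned shift, intervocalic lenition)
Antunar: start from *wampubis.
  rule 1: no change — wampubis
  rule 2 (vowel merger): wampubis → wampubes
  rule 3 (unconditioned shift): wampubes → wampupes
  rule 4 (vowel merger): wampupes → wampopes
  ⇒ Antunar wampopes
*wampubis is the unique common source.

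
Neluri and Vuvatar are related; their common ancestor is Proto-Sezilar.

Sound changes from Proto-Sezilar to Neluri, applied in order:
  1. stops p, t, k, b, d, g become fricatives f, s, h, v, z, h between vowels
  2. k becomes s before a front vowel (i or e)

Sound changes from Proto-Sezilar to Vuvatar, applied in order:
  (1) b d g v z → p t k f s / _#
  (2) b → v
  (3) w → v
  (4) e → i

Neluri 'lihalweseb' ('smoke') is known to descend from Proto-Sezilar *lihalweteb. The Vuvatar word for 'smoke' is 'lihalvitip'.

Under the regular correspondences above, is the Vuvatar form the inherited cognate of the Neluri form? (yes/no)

yes

Derive the expected Vuvatar reflex of *lihalweteb:
Vuvatar: *lihalweteb > lihalwetep > lihalvetep > lihalvitip  (by final devoicing, unconditioned shift, vowel merger)
Vuvatar 'lihalvitip' matches the regular reflex exactly, so the pair is cognate.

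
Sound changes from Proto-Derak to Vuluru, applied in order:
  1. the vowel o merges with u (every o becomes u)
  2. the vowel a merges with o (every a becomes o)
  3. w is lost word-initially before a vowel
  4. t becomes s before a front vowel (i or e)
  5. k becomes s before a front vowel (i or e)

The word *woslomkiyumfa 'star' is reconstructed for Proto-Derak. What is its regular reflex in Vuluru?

Vuluru: start from *woslomkiyumfa.
  rule 1 (vowel merger): woslomkiyumfa → wuslumkiyumfa
  rule 2 (vowel merger): wuslumkiyumfa → wuslumkiyumfo
  rule 3 (glide loss): wuslumkiyumfo → uslumkiyumfo
  rule 4: no change — uslumkiyumfo
  rule 5 (palatalisation): uslumkiyumfo → uslumsiyumfo
  ⇒ Vuluru uslumsiyumfo

uslumsiyumfo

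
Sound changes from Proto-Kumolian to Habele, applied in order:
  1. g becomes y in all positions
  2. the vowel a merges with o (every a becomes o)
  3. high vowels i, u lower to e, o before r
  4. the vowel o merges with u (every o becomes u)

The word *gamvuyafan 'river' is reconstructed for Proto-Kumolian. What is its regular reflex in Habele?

yumvuyufun

Habele: *gamvuyafan > yamvuyafan > yomvuyofon > yumvuyufun  (by unconditioned shift, vowel merger, vowel merger)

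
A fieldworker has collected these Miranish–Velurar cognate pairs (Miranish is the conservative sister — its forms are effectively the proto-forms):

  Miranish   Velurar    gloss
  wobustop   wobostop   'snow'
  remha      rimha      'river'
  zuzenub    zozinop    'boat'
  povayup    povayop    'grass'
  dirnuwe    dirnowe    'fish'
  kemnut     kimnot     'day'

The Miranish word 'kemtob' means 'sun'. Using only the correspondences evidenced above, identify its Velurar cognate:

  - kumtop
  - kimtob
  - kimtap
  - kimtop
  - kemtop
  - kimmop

kimtop

remha ~ rimha, kemnut ~ kimnot — Miranish e corresponds to Velurar i after a consonant, before a nasal.
zuzenub ~ zozinop — Miranish b corresponds to Velurar p word-finally.
Applying these to Miranish 'kemtob':
  kemtob → kimtob   (e→i after a consonant, before a nasal)
  kimtob → kimtop   (b→p word-finally)
So the Velurar cognate is 'kimtop'.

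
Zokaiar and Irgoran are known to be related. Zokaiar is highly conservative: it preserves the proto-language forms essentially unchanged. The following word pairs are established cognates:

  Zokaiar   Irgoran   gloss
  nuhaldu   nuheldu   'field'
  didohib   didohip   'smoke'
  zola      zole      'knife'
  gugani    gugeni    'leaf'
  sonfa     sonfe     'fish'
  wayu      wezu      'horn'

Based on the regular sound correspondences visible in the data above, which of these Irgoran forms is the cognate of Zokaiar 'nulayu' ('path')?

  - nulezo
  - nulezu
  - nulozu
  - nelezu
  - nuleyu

nulezu

nuhaldu ~ nuheldu, wayu ~ wezu — Zokaiar a corresponds to Irgoran e after a consonant, before a consonant other than r, m, n, p, b, f, v.
wayu ~ wezu — Zokaiar y corresponds to Irgoran z between vowels (before a back vowel).
Applying these to Zokaiar 'nulayu':
  nulayu → nuleyu   (a→e after a consonant, before a consonant other than r, m, n, p, b, f, v)
  nuleyu → nulezu   (y→z between vowels (before a back vowel))
So the Irgoran cognate is 'nulezu'.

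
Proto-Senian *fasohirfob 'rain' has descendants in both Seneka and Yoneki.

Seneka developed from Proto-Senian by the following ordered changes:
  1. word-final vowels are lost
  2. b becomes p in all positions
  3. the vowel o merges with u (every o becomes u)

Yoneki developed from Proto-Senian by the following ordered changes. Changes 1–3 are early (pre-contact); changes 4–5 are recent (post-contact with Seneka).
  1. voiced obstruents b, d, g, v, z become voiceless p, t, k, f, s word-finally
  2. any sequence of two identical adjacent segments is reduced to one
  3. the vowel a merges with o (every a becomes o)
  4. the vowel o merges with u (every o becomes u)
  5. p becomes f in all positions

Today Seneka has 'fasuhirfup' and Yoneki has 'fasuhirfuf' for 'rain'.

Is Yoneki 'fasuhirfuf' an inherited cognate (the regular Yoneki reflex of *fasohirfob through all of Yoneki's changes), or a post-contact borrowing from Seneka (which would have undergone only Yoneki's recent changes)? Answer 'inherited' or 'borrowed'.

borrowed

If inherited, *fasohirfob would pass through all of Yoneki's changes:
Yoneki: start from *fasohirfob.
  rule 1 (final devoicing): fasohirfob → fasohirfop
  rule 2: no change — fasohirfop
  rule 3 (vowel merger): fasohirfop → fosohirfop
  rule 4 (vowel merger): fosohirfop → fusuhirfup
  rule 5 (unconditioned shift): fusuhirfup → fusuhirfuf
  ⇒ Yoneki fusuhirfuf
If borrowed from Seneka 'fasuhirfup' after the early changes, it would undergo only the recent ones:
  rule 4 (vowel merger): no change (fasuhirfup)
  rule 5 (unconditioned shift): fasuhirfup → fasuhirfuf
  ⇒ as a loan: fasuhirfuf
Yoneki 'fasuhirfuf' matches the loan outcome 'fasuhirfuf', not the inherited 'fusuhirfuf' — it skipped the early Yoneki changes, so it was borrowed from Seneka.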